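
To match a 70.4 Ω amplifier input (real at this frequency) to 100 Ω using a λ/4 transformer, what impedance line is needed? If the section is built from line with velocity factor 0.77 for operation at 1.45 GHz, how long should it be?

Z_qwt = √(Z_0·R_L) = √(100 × 70.4) = √7040
λ = 0.77·c/f = 0.159 m, so l = λ/4 = 0.0398 m

Z_qwt ≈ 83.9 Ω; length ≈ 3.98 cm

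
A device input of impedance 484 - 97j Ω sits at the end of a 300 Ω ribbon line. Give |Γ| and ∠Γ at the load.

Γ ≈ 0.263 ∠ -20.7°

Γ = (Z_L − Z_0)/(Z_L + Z_0) = (184 − j97)/(784 − j97)
|Γ| = 208/790 = 0.263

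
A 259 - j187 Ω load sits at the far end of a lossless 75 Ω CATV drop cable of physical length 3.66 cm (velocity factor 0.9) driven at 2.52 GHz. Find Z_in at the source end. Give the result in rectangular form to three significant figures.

Z_in ≈ 24 + j61.5 Ω

λ = v/f = 0.9·c / 2.52 GHz = 0.107 m
βl = 2π·l/λ = 2π × 0.342 = 123°
tan(βl) = tan(123°) = -1.54
Z_in = Z_0·(Z_L + jZ_0·tanβl)/(Z_0 + jZ_L·tanβl)
     = 75·(259 − j303)/(-213 − j399)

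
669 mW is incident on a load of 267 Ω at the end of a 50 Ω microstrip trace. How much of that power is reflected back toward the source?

Γ = (267 − 50)/(267 + 50) = 0.685
|Γ|² = 0.469
P_refl = |Γ|²·P_inc = 313 mW, P_del = (1 − |Γ|²)·P_inc = 356 mW

P_reflected ≈ 313 mW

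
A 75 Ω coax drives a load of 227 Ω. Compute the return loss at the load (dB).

RL ≈ 5.96 dB

Γ = (227 − 75)/(227 + 75) = 0.503
RL = −20·log₁₀|Γ| = −20·log₁₀(0.503)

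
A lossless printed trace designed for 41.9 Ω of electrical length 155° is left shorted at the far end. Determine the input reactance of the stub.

X_in ≈ -19.5 Ω (capacitive)

tan(βl) = -0.466
For a shorted stub, Z_in = jZ_0·tan(βl)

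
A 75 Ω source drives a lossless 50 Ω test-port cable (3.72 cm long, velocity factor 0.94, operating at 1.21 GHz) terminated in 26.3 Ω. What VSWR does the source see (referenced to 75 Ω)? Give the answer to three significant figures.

λ = v/f = 0.94·c / 1.21 GHz = 0.233 m
βl = 2π·l/λ = 2π × 0.16 = 57.5°
tan(βl) = 1.57
Z_in = Z_0·(Z_L + jZ_0·tanβl)/(Z_0 + jZ_L·tanβl) = 54.1 + j33.7 Ω
Γ_s = (Z_in − Z_s)/(Z_in + Z_s) = (-20.9 + j33.7)/(129 + j33.7), |Γ_s| = 0.297
VSWR = (1 + |Γ_s|)/(1 − |Γ_s|)

VSWR ≈ 1.85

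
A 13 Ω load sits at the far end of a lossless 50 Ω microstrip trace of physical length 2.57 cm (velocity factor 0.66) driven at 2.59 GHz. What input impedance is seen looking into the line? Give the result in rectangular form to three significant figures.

λ = v/f = 0.66·c / 2.59 GHz = 0.0764 m
βl = 2π·l/λ = 2π × 0.336 = 121°
tan(βl) = tan(121°) = -1.66
Z_in = Z_0·(Z_L + jZ_0·tanβl)/(Z_0 + jZ_L·tanβl)
     = 50·(13 − j83.1)/(50 − j21.6)

Z_in ≈ 41.2 − j65.3 Ω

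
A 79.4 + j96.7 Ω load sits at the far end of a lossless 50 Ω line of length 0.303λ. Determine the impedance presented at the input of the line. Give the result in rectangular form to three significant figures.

Z_in ≈ 11.5 + j0.761 Ω

βl = 2π × 0.303 = 109°
tan(βl) = tan(109°) = -2.89
Z_in = Z_0·(Z_L + jZ_0·tanβl)/(Z_0 + jZ_L·tanβl)
     = 50·(79.4 − j47.9)/(330 − j230)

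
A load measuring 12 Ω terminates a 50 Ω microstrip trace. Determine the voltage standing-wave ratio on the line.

Γ = (12 − 50)/(12 + 50) = -0.613
VSWR = (1 + 0.613)/(1 − 0.613)

VSWR ≈ 4.17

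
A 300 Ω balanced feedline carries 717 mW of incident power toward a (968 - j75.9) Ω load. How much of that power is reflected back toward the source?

|Γ| = |(668 − j75.9)/(1268 − j75.9)| = 0.529
|Γ|² = 0.28
P_refl = |Γ|²·P_inc = 201 mW, P_del = (1 − |Γ|²)·P_inc = 516 mW

P_reflected ≈ 201 mW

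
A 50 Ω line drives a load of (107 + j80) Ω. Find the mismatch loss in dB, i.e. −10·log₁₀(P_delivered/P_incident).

mismatch loss ≈ 1.62 dB

Γ = (57 + j80)/(157 + j80), |Γ| = 0.557
|Γ|² = 0.311, so P_del/P_inc = 1 − |Γ|² = 0.689
ML = −10·log₁₀(1 − |Γ|²)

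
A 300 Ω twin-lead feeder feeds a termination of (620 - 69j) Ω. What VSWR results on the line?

VSWR ≈ 2.1

Γ = (Z_L − Z_0)/(Z_L + Z_0) = (320 − j69)/(920 − j69)
|Γ| = 327/923 = 0.355
VSWR = (1 + |Γ|)/(1 − |Γ|) = 1.35/0.645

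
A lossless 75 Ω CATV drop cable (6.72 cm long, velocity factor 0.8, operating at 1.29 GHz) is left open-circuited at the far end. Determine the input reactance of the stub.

X_in ≈ 63 Ω (inductive)

λ = v/f = 0.8·c / 1.29 GHz = 0.186 m
βl = 2π·l/λ = 2π × 0.361 = 130°
tan(βl) = -1.19
For an open-circuited stub, Z_in = −jZ_0·cot(βl) = −jZ_0/tan(βl)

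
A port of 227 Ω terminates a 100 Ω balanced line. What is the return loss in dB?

RL ≈ 8.21 dB

Γ = (227 − 100)/(227 + 100) = 0.388
RL = −20·log₁₀|Γ| = −20·log₁₀(0.388)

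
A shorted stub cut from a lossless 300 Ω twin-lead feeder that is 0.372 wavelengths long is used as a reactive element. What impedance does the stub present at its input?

Z_in ≈ −j312 Ω

βl = 2π × 0.372 = 134°
tan(βl) = -1.04
For a shorted stub, Z_in = jZ_0·tan(βl)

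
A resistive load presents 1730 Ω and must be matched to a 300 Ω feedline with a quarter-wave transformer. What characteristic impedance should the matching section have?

Z_qwt = √(Z_0·R_L) = √(300 × 1730) = √519000

Z_qwt ≈ 720 Ω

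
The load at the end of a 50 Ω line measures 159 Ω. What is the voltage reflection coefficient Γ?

Γ = 0.522

Γ = (Z_L − Z_0)/(Z_L + Z_0) = (159 − 50)/(159 + 50) = 109/209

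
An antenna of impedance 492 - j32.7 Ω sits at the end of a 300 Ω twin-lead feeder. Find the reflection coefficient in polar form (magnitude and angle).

Γ = (Z_L − Z_0)/(Z_L + Z_0) = (192 − j32.7)/(792 − j32.7)
|Γ| = 195/793 = 0.246

Γ ≈ 0.246 ∠ -7.3°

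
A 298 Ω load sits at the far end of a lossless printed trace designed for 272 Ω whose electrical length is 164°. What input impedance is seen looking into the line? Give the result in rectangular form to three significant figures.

tan(βl) = tan(164°) = -0.287
Z_in = Z_0·(Z_L + jZ_0·tanβl)/(Z_0 + jZ_L·tanβl)
     = 272·(298 − j78)/(272 − j85.5)

Z_in ≈ 294 + j14.2 Ω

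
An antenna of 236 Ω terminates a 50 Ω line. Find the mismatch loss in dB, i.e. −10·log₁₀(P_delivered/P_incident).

mismatch loss ≈ 2.39 dB

Γ = (236 − 50)/(236 + 50) = 0.65
|Γ|² = 0.423, so P_del/P_inc = 1 − |Γ|² = 0.577
ML = −10·log₁₀(1 − |Γ|²)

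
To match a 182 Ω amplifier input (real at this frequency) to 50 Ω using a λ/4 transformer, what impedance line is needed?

Z_qwt = √(Z_0·R_L) = √(50 × 182) = √9100

Z_qwt ≈ 95.4 Ω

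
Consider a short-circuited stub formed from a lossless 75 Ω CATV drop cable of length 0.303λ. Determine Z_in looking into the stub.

Z_in ≈ −j217 Ω

βl = 2π × 0.303 = 109°
tan(βl) = -2.89
For a short-circuited stub, Z_in = jZ_0·tan(βl)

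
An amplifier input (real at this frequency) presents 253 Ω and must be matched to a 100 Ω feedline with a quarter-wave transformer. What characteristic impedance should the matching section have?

Z_qwt = √(Z_0·R_L) = √(100 × 253) = √25300

Z_qwt ≈ 159 Ω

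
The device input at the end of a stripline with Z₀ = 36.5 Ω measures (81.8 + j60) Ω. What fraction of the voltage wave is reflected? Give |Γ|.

Γ = (Z_L − Z_0)/(Z_L + Z_0) = (45.3 + j60)/(118.3 + j60)
|Γ| = 75.2/133

|Γ| ≈ 0.567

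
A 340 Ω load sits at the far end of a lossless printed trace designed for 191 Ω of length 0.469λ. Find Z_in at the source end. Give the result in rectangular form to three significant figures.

βl = 2π × 0.469 = 169°
tan(βl) = tan(169°) = -0.197
Z_in = Z_0·(Z_L + jZ_0·tanβl)/(Z_0 + jZ_L·tanβl)
     = 191·(340 − j37.7)/(191 − j67.1)

Z_in ≈ 314 + j72.7 Ω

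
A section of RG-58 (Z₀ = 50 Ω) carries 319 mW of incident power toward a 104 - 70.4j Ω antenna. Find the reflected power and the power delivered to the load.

|Γ| = |(54 − j70.4)/(154 − j70.4)| = 0.524
|Γ|² = 0.275
P_refl = |Γ|²·P_inc = 87.6 mW, P_del = (1 − |Γ|²)·P_inc = 231 mW

P_reflected ≈ 87.6 mW; P_delivered ≈ 231 mW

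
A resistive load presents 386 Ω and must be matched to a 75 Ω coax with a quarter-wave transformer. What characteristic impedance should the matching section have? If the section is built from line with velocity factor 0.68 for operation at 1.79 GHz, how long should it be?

Z_qwt = √(Z_0·R_L) = √(75 × 386) = √28950
λ = 0.68·c/f = 0.114 m, so l = λ/4 = 0.0285 m

Z_qwt ≈ 170 Ω; length ≈ 2.85 cm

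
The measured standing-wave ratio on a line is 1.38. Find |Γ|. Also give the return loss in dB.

|Γ| = (S − 1)/(S + 1) = (1.38 − 1)/(1.38 + 1) = 0.38/2.38
RL = −20·log₁₀|Γ| = −20·log₁₀(0.16)

|Γ| ≈ 0.16; return loss ≈ 15.9 dB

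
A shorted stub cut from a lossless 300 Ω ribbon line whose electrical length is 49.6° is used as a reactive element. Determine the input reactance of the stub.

X_in ≈ 352 Ω (inductive)

tan(βl) = 1.17
For a shorted stub, Z_in = jZ_0·tan(βl)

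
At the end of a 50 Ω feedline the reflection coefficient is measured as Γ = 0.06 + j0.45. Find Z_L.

Z_L ≈ 36.5 + j41.4 Ω

Z_L = Z_0·(1 + Γ)/(1 − Γ) = 50·(1.06 + j0.45)/(0.94 − j0.45)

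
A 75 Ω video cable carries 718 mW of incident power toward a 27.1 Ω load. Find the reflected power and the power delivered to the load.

P_reflected ≈ 158 mW; P_delivered ≈ 560 mW

Γ = (27.1 − 75)/(27.1 + 75) = -0.469
|Γ|² = 0.22
P_refl = |Γ|²·P_inc = 158 mW, P_del = (1 − |Γ|²)·P_inc = 560 mW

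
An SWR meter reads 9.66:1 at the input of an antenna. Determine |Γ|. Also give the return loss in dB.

|Γ| ≈ 0.812; return loss ≈ 1.8 dB

|Γ| = (S − 1)/(S + 1) = (9.66 − 1)/(9.66 + 1) = 8.66/10.7
RL = −20·log₁₀|Γ| = −20·log₁₀(0.812)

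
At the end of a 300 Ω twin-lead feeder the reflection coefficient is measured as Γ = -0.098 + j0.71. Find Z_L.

Z_L = Z_0·(1 + Γ)/(1 − Γ) = 300·(0.902 + j0.71)/(1.1 − j0.71)

Z_L ≈ 85.3 + j249 Ω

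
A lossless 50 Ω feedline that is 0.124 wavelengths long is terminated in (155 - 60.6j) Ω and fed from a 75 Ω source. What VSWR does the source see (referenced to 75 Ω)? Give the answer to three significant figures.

βl = 2π × 0.124 = 44.6°
tan(βl) = 0.988
Z_in = Z_0·(Z_L + jZ_0·tanβl)/(Z_0 + jZ_L·tanβl) = 21.6 − j35.2 Ω
Γ_s = (Z_in − Z_s)/(Z_in + Z_s) = (-53.4 − j35.2)/(96.6 − j35.2), |Γ_s| = 0.622
VSWR = (1 + |Γ_s|)/(1 − |Γ_s|)

VSWR ≈ 4.3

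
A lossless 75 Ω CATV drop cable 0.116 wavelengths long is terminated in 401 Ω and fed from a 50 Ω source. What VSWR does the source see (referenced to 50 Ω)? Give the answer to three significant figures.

VSWR ≈ 6.07

βl = 2π × 0.116 = 41.8°
tan(βl) = 0.893
Z_in = Z_0·(Z_L + jZ_0·tanβl)/(Z_0 + jZ_L·tanβl) = 30.3 − j77.7 Ω
Γ_s = (Z_in − Z_s)/(Z_in + Z_s) = (-19.7 − j77.7)/(80.3 − j77.7), |Γ_s| = 0.717
VSWR = (1 + |Γ_s|)/(1 − |Γ_s|)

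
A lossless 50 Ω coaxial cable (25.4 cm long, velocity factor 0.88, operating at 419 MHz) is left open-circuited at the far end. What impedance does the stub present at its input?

Z_in ≈ +j71.7 Ω

λ = v/f = 0.88·c / 419 MHz = 0.63 m
βl = 2π·l/λ = 2π × 0.403 = 145°
tan(βl) = -0.697
For an open-circuited stub, Z_in = −jZ_0·cot(βl) = −jZ_0/tan(βl)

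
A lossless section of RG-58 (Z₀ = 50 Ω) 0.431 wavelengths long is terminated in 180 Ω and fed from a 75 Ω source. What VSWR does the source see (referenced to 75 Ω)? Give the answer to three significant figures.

βl = 2π × 0.431 = 155°
tan(βl) = -0.463
Z_in = Z_0·(Z_L + jZ_0·tanβl)/(Z_0 + jZ_L·tanβl) = 57.9 + j73.3 Ω
Γ_s = (Z_in − Z_s)/(Z_in + Z_s) = (-17.1 + j73.3)/(133 + j73.3), |Γ_s| = 0.496
VSWR = (1 + |Γ_s|)/(1 − |Γ_s|)

VSWR ≈ 2.97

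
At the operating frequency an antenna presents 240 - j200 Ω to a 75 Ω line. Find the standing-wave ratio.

VSWR ≈ 5.55

Γ = (Z_L − Z_0)/(Z_L + Z_0) = (165 − j200)/(315 − j200)
|Γ| = 259/373 = 0.695
VSWR = (1 + |Γ|)/(1 − |Γ|) = 1.69/0.305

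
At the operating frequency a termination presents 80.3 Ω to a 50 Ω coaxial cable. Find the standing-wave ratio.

VSWR ≈ 1.61

Γ = (80.3 − 50)/(80.3 + 50) = 0.233
VSWR = (1 + 0.233)/(1 − 0.233)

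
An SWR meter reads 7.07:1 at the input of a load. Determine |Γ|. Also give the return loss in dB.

|Γ| = (S − 1)/(S + 1) = (7.07 − 1)/(7.07 + 1) = 6.07/8.07
RL = −20·log₁₀|Γ| = −20·log₁₀(0.752)

|Γ| ≈ 0.752; return loss ≈ 2.47 dB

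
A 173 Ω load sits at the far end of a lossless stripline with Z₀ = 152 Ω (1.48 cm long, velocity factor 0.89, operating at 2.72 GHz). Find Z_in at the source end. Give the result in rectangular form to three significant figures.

λ = v/f = 0.89·c / 2.72 GHz = 0.0982 m
βl = 2π·l/λ = 2π × 0.151 = 54.3°
tan(βl) = tan(54.3°) = 1.39
Z_in = Z_0·(Z_L + jZ_0·tanβl)/(Z_0 + jZ_L·tanβl)
     = 152·(173 + j211)/(152 + j241)

Z_in ≈ 145 − j17.8 Ω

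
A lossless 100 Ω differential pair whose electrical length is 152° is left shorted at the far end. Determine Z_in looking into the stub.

Z_in ≈ −j53.2 Ω

tan(βl) = -0.532
For a shorted stub, Z_in = jZ_0·tan(βl)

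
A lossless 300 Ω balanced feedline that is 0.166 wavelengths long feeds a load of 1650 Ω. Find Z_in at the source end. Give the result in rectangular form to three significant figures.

Z_in ≈ 72.3 − j167 Ω

βl = 2π × 0.166 = 59.8°
tan(βl) = tan(59.8°) = 1.72
Z_in = Z_0·(Z_L + jZ_0·tanβl)/(Z_0 + jZ_L·tanβl)
     = 300·(1650 + j515)/(300 + j2830)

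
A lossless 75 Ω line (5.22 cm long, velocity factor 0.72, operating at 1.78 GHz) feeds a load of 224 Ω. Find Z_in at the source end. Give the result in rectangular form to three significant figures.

λ = v/f = 0.72·c / 1.78 GHz = 0.121 m
βl = 2π·l/λ = 2π × 0.43 = 155°
tan(βl) = tan(155°) = -0.469
Z_in = Z_0·(Z_L + jZ_0·tanβl)/(Z_0 + jZ_L·tanβl)
     = 75·(224 − j35.2)/(75 − j105)

Z_in ≈ 92.2 + j94 Ω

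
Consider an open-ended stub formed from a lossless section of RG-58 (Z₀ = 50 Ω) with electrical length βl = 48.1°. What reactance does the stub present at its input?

X_in ≈ -44.9 Ω (capacitive)

tan(βl) = 1.11
For an open-ended stub, Z_in = −jZ_0·cot(βl) = −jZ_0/tan(βl)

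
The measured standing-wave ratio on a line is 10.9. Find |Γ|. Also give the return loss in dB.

|Γ| ≈ 0.832; return loss ≈ 1.6 dB

|Γ| = (S − 1)/(S + 1) = (10.9 − 1)/(10.9 + 1) = 9.9/11.9
RL = −20·log₁₀|Γ| = −20·log₁₀(0.832)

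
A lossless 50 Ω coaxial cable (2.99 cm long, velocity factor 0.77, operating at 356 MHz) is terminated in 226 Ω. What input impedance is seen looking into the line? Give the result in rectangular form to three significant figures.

λ = v/f = 0.77·c / 356 MHz = 0.649 m
βl = 2π·l/λ = 2π × 0.0461 = 16.6°
tan(βl) = tan(16.6°) = 0.298
Z_in = Z_0·(Z_L + jZ_0·tanβl)/(Z_0 + jZ_L·tanβl)
     = 50·(226 + j14.9)/(50 + j67.3)

Z_in ≈ 87.5 − j103 Ω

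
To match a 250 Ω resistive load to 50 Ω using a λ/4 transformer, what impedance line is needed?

Z_qwt ≈ 112 Ω

Z_qwt = √(Z_0·R_L) = √(50 × 250) = √12500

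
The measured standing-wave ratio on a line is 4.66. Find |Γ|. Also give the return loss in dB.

|Γ| ≈ 0.647; return loss ≈ 3.79 dB

|Γ| = (S − 1)/(S + 1) = (4.66 − 1)/(4.66 + 1) = 3.66/5.66
RL = −20·log₁₀|Γ| = −20·log₁₀(0.647)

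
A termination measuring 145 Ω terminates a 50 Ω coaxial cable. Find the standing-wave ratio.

For a purely resistive load, VSWR = R_L/Z_0 or Z_0/R_L (whichever > 1) = 145/50

VSWR ≈ 2.9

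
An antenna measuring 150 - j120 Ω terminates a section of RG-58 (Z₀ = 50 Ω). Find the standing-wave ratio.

VSWR ≈ 5.06

Γ = (Z_L − Z_0)/(Z_L + Z_0) = (100 − j120)/(200 − j120)
|Γ| = 156/233 = 0.67
VSWR = (1 + |Γ|)/(1 − |Γ|) = 1.67/0.33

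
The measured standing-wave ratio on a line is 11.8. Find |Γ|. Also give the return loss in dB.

|Γ| ≈ 0.844; return loss ≈ 1.48 dB

|Γ| = (S − 1)/(S + 1) = (11.8 − 1)/(11.8 + 1) = 10.8/12.8
RL = −20·log₁₀|Γ| = −20·log₁₀(0.844)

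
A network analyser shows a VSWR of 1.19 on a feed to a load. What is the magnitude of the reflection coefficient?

|Γ| = (S − 1)/(S + 1) = (1.19 − 1)/(1.19 + 1) = 0.19/2.19

|Γ| ≈ 0.0868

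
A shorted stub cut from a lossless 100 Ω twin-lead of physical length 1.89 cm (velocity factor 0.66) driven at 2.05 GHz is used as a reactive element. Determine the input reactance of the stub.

X_in ≈ 282 Ω (inductive)

λ = v/f = 0.66·c / 2.05 GHz = 0.0966 m
βl = 2π·l/λ = 2π × 0.196 = 70.4°
tan(βl) = 2.82
For a shorted stub, Z_in = jZ_0·tan(βl)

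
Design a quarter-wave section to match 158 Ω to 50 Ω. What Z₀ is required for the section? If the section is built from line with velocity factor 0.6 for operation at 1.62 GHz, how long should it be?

Z_qwt ≈ 88.9 Ω; length ≈ 2.78 cm

Z_qwt = √(Z_0·R_L) = √(50 × 158) = √7900
λ = 0.6·c/f = 0.111 m, so l = λ/4 = 0.0278 m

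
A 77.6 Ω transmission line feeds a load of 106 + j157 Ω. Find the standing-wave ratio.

VSWR ≈ 4.89

Γ = (Z_L − Z_0)/(Z_L + Z_0) = (28.4 + j157)/(183.6 + j157)
|Γ| = 160/242 = 0.66
VSWR = (1 + |Γ|)/(1 − |Γ|) = 1.66/0.34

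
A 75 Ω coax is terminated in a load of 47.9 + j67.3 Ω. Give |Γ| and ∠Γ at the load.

Γ = (Z_L − Z_0)/(Z_L + Z_0) = (-27.1 + j67.3)/(122.9 + j67.3)
|Γ| = 72.6/140 = 0.518

Γ ≈ 0.518 ∠ 83.2°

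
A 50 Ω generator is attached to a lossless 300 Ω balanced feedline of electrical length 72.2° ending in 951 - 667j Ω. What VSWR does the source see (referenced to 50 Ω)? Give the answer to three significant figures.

VSWR ≈ 2.26

tan(βl) = 3.11
Z_in = Z_0·(Z_L + jZ_0·tanβl)/(Z_0 + jZ_L·tanβl) = 63.5 − j45.4 Ω
Γ_s = (Z_in − Z_s)/(Z_in + Z_s) = (13.5 − j45.4)/(113 − j45.4), |Γ_s| = 0.387
VSWR = (1 + |Γ_s|)/(1 − |Γ_s|)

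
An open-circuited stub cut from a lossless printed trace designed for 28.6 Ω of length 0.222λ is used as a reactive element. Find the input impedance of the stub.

Z_in ≈ −j5.08 Ω

βl = 2π × 0.222 = 79.9°
tan(βl) = 5.63
For an open-circuited stub, Z_in = −jZ_0·cot(βl) = −jZ_0/tan(βl)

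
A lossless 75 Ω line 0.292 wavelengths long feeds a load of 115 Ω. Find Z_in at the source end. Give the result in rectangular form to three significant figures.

βl = 2π × 0.292 = 105°
tan(βl) = tan(105°) = -3.7
Z_in = Z_0·(Z_L + jZ_0·tanβl)/(Z_0 + jZ_L·tanβl)
     = 75·(115 − j278)/(75 − j426)

Z_in ≈ 50.9 + j11.3 Ω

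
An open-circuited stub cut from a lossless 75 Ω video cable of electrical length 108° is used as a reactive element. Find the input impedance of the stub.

Z_in ≈ +j24.4 Ω

tan(βl) = -3.08
For an open-circuited stub, Z_in = −jZ_0·cot(βl) = −jZ_0/tan(βl)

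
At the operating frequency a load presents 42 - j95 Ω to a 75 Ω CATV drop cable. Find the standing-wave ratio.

Γ = (Z_L − Z_0)/(Z_L + Z_0) = (-33 − j95)/(117 − j95)
|Γ| = 101/151 = 0.667
VSWR = (1 + |Γ|)/(1 − |Γ|) = 1.67/0.333

VSWR ≈ 5.01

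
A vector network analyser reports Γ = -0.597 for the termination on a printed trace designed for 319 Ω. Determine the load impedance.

Z_L = Z_0·(1 + Γ)/(1 − Γ) = 319·(0.403)/(1.6)

Z_L ≈ 80.5 Ω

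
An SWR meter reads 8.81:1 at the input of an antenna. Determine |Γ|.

|Γ| = (S − 1)/(S + 1) = (8.81 − 1)/(8.81 + 1) = 7.81/9.81

|Γ| ≈ 0.796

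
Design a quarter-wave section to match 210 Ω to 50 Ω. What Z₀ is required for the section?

Z_qwt ≈ 102 Ω

Z_qwt = √(Z_0·R_L) = √(50 × 210) = √10500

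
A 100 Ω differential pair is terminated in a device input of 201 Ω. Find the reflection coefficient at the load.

Γ = 0.336

Γ = (Z_L − Z_0)/(Z_L + Z_0) = (201 − 100)/(201 + 100) = 101/301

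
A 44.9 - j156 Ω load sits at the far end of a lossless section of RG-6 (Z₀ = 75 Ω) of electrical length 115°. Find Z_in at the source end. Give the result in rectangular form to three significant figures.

Z_in ≈ 18.5 + j84.7 Ω

tan(βl) = tan(115°) = -2.14
Z_in = Z_0·(Z_L + jZ_0·tanβl)/(Z_0 + jZ_L·tanβl)
     = 75·(44.9 − j317)/(-260 − j96.3)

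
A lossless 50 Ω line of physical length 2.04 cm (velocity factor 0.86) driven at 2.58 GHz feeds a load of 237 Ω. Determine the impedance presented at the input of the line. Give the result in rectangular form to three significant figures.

λ = v/f = 0.86·c / 2.58 GHz = 0.1 m
βl = 2π·l/λ = 2π × 0.204 = 73.4°
tan(βl) = tan(73.4°) = 3.36
Z_in = Z_0·(Z_L + jZ_0·tanβl)/(Z_0 + jZ_L·tanβl)
     = 50·(237 + j168)/(50 + j797)

Z_in ≈ 11.4 − j14.2 Ω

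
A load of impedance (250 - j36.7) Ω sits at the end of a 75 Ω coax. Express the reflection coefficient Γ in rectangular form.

Γ ≈ 0.544 − j0.0515

Γ = (Z_L − Z_0)/(Z_L + Z_0) = (175 − j36.7)/(325 − j36.7)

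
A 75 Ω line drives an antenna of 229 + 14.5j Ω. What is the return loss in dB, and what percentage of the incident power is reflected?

RL ≈ 5.88 dB; 25.8% of incident power reflected

Γ = (154 + j14.5)/(304 + j14.5), |Γ| = 0.508
RL = −20·log₁₀(0.508) = 5.88 dB
P_refl/P_inc = |Γ|² = 0.258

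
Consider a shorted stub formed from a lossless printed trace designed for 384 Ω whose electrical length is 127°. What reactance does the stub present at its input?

X_in ≈ -510 Ω (capacitive)

tan(βl) = -1.33
For a shorted stub, Z_in = jZ_0·tan(βl)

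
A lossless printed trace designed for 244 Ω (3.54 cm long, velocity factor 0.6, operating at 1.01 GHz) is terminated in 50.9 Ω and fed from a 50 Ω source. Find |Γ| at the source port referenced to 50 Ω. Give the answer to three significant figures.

|Γ| ≈ 0.91

λ = v/f = 0.6·c / 1.01 GHz = 0.178 m
βl = 2π·l/λ = 2π × 0.199 = 71.5°
tan(βl) = 2.99
Z_in = Z_0·(Z_L + jZ_0·tanβl)/(Z_0 + jZ_L·tanβl) = 364 + j502 Ω
Γ_s = (Z_in − Z_s)/(Z_in + Z_s) = (314 + j502)/(414 + j502), |Γ_s| = 0.91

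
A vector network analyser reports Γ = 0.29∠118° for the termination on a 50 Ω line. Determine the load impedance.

Z_L = Z_0·(1 + Γ)/(1 − Γ) = 50·(0.864 + j0.256)/(1.14 − j0.256)

Z_L ≈ 33.8 + j18.9 Ω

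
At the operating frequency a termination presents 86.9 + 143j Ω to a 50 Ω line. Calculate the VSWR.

VSWR ≈ 6.87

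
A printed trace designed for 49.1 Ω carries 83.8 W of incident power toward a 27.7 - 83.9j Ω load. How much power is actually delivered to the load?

P_delivered ≈ 35.2 W

|Γ| = |(-21.4 − j83.9)/(76.8 − j83.9)| = 0.761
|Γ|² = 0.579
P_refl = |Γ|²·P_inc = 48.6 W, P_del = (1 − |Γ|²)·P_inc = 35.2 W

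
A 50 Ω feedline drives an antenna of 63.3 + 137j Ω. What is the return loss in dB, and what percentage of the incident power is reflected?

RL ≈ 2.22 dB; 59.9% of incident power reflected

Γ = (13.3 + j137)/(113.3 + j137), |Γ| = 0.774
RL = −20·log₁₀(0.774) = 2.22 dB
P_refl/P_inc = |Γ|² = 0.599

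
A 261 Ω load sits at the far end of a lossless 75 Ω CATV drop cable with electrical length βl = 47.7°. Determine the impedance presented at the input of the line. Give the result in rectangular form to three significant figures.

Z_in ≈ 36.9 − j58.6 Ω

tan(βl) = tan(47.7°) = 1.1
Z_in = Z_0·(Z_L + jZ_0·tanβl)/(Z_0 + jZ_L·tanβl)
     = 75·(261 + j82.4)/(75 + j287)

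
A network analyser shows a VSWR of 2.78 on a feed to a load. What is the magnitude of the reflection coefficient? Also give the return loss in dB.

|Γ| = (S − 1)/(S + 1) = (2.78 − 1)/(2.78 + 1) = 1.78/3.78
RL = −20·log₁₀|Γ| = −20·log₁₀(0.471)

|Γ| ≈ 0.471; return loss ≈ 6.54 dB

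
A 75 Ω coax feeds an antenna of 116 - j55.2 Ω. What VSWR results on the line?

VSWR ≈ 2.06

Γ = (Z_L − Z_0)/(Z_L + Z_0) = (41 − j55.2)/(191 − j55.2)
|Γ| = 68.8/199 = 0.346
VSWR = (1 + |Γ|)/(1 − |Γ|) = 1.35/0.654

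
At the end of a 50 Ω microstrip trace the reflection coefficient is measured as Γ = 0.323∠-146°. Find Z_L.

Z_L ≈ 27.3 − j11 Ω

Z_L = Z_0·(1 + Γ)/(1 − Γ) = 50·(0.732 − j0.181)/(1.27 + j0.181)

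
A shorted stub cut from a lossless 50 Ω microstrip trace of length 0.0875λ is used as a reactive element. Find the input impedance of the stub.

Z_in ≈ +j30.6 Ω

βl = 2π × 0.0875 = 31.5°
tan(βl) = 0.613
For a shorted stub, Z_in = jZ_0·tan(βl)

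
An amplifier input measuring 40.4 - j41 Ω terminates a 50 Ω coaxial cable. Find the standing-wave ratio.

VSWR ≈ 2.47

Γ = (Z_L − Z_0)/(Z_L + Z_0) = (-9.6 − j41)/(90.4 − j41)
|Γ| = 42.1/99.3 = 0.424
VSWR = (1 + |Γ|)/(1 − |Γ|) = 1.42/0.576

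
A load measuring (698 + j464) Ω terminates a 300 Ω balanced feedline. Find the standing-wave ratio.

VSWR ≈ 3.5

Γ = (Z_L − Z_0)/(Z_L + Z_0) = (398 + j464)/(998 + j464)
|Γ| = 611/1100 = 0.555
VSWR = (1 + |Γ|)/(1 − |Γ|) = 1.56/0.445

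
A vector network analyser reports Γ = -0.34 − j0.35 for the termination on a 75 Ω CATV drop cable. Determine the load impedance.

Z_L ≈ 29.8 − j27.4 Ω

Z_L = Z_0·(1 + Γ)/(1 − Γ) = 75·(0.66 − j0.35)/(1.34 + j0.35)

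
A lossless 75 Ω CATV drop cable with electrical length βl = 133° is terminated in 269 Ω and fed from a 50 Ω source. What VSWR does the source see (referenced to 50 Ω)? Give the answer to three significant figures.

VSWR ≈ 3.83

tan(βl) = -1.07
Z_in = Z_0·(Z_L + jZ_0·tanβl)/(Z_0 + jZ_L·tanβl) = 36.6 + j60.4 Ω
Γ_s = (Z_in − Z_s)/(Z_in + Z_s) = (-13.4 + j60.4)/(86.6 + j60.4), |Γ_s| = 0.586
VSWR = (1 + |Γ_s|)/(1 − |Γ_s|)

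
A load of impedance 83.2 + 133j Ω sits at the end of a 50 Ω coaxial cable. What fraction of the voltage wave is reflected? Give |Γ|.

|Γ| ≈ 0.728

Γ = (Z_L − Z_0)/(Z_L + Z_0) = (33.2 + j133)/(133.2 + j133)
|Γ| = 137/188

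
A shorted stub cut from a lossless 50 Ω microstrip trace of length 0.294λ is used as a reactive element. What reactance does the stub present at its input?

X_in ≈ -176 Ω (capacitive)

βl = 2π × 0.294 = 106°
tan(βl) = -3.52
For a shorted stub, Z_in = jZ_0·tan(βl)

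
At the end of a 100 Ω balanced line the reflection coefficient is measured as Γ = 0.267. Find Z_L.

Z_L = Z_0·(1 + Γ)/(1 − Γ) = 100·(1.27)/(0.733)

Z_L ≈ 173 Ω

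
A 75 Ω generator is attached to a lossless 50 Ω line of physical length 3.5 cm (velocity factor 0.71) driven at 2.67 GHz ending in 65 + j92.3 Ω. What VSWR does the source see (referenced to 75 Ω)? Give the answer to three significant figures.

λ = v/f = 0.71·c / 2.67 GHz = 0.0798 m
βl = 2π·l/λ = 2π × 0.439 = 158°
tan(βl) = -0.405
Z_in = Z_0·(Z_L + jZ_0·tanβl)/(Z_0 + jZ_L·tanβl) = 22.7 + j48.1 Ω
Γ_s = (Z_in − Z_s)/(Z_in + Z_s) = (-52.3 + j48.1)/(97.7 + j48.1), |Γ_s| = 0.652
VSWR = (1 + |Γ_s|)/(1 − |Γ_s|)

VSWR ≈ 4.75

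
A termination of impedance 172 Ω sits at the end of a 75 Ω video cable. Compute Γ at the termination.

Γ = (Z_L − Z_0)/(Z_L + Z_0) = (172 − 75)/(172 + 75) = 97/247

Γ = 0.393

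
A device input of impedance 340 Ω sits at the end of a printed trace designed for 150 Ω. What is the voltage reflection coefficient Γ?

Γ = 0.388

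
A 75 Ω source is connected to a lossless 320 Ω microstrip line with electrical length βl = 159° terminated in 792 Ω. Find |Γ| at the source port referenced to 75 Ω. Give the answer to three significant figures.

tan(βl) = -0.384
Z_in = Z_0·(Z_L + jZ_0·tanβl)/(Z_0 + jZ_L·tanβl) = 478 + j331 Ω
Γ_s = (Z_in − Z_s)/(Z_in + Z_s) = (403 + j331)/(553 + j331), |Γ_s| = 0.809

|Γ| ≈ 0.809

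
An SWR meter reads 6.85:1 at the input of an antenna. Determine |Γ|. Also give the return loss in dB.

|Γ| ≈ 0.745; return loss ≈ 2.55 dB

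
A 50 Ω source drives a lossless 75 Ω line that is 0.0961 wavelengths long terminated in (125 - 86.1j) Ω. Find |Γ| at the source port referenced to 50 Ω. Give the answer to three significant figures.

βl = 2π × 0.0961 = 34.6°
tan(βl) = 0.69
Z_in = Z_0·(Z_L + jZ_0·tanβl)/(Z_0 + jZ_L·tanβl) = 40.7 − j45.3 Ω
Γ_s = (Z_in − Z_s)/(Z_in + Z_s) = (-9.3 − j45.3)/(90.7 − j45.3), |Γ_s| = 0.456

|Γ| ≈ 0.456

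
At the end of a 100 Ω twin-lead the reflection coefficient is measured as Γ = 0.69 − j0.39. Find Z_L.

Z_L ≈ 150 − j314 Ω

Z_L = Z_0·(1 + Γ)/(1 − Γ) = 100·(1.69 − j0.39)/(0.31 + j0.39)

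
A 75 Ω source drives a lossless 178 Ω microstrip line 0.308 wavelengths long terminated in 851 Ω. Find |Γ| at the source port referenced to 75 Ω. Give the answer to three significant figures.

βl = 2π × 0.308 = 111°
tan(βl) = -2.62
Z_in = Z_0·(Z_L + jZ_0·tanβl)/(Z_0 + jZ_L·tanβl) = 42.4 + j64.5 Ω
Γ_s = (Z_in − Z_s)/(Z_in + Z_s) = (-32.6 + j64.5)/(117 + j64.5), |Γ_s| = 0.54

|Γ| ≈ 0.54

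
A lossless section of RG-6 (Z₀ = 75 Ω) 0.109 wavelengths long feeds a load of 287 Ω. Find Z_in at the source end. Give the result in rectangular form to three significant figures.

Z_in ≈ 44.4 − j77.6 Ω

βl = 2π × 0.109 = 39.2°
tan(βl) = tan(39.2°) = 0.817
Z_in = Z_0·(Z_L + jZ_0·tanβl)/(Z_0 + jZ_L·tanβl)
     = 75·(287 + j61.3)/(75 + j234)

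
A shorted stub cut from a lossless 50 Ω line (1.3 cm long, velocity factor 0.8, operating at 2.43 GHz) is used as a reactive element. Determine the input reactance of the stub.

X_in ≈ 54.3 Ω (inductive)

λ = v/f = 0.8·c / 2.43 GHz = 0.0988 m
βl = 2π·l/λ = 2π × 0.132 = 47.4°
tan(βl) = 1.09
For a shorted stub, Z_in = jZ_0·tan(βl)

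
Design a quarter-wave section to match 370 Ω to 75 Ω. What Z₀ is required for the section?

Z_qwt ≈ 167 Ω

Z_qwt = √(Z_0·R_L) = √(75 × 370) = √27750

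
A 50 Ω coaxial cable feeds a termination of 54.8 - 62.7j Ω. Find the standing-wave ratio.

Γ = (Z_L − Z_0)/(Z_L + Z_0) = (4.8 − j62.7)/(104.8 − j62.7)
|Γ| = 62.9/122 = 0.515
VSWR = (1 + |Γ|)/(1 − |Γ|) = 1.51/0.485

VSWR ≈ 3.12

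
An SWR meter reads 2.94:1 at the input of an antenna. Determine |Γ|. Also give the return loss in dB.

|Γ| = (S − 1)/(S + 1) = (2.94 − 1)/(2.94 + 1) = 1.94/3.94
RL = −20·log₁₀|Γ| = −20·log₁₀(0.492)

|Γ| ≈ 0.492; return loss ≈ 6.15 dB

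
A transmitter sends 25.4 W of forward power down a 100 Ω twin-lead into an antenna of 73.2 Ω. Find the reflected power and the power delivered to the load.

Γ = (73.2 − 100)/(73.2 + 100) = -0.155
|Γ|² = 0.0239
P_refl = |Γ|²·P_inc = 0.608 W, P_del = (1 − |Γ|²)·P_inc = 24.8 W

P_reflected ≈ 0.608 W; P_delivered ≈ 24.8 W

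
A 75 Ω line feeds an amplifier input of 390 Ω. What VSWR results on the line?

VSWR ≈ 5.2

Γ = (390 − 75)/(390 + 75) = 0.677
VSWR = (1 + 0.677)/(1 − 0.677)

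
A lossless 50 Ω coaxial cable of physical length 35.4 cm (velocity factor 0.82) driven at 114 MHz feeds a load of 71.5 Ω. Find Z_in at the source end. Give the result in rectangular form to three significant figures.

λ = v/f = 0.82·c / 114 MHz = 2.16 m
βl = 2π·l/λ = 2π × 0.164 = 59.1°
tan(βl) = tan(59.1°) = 1.67
Z_in = Z_0·(Z_L + jZ_0·tanβl)/(Z_0 + jZ_L·tanβl)
     = 50·(71.5 + j83.4)/(50 + j119)

Z_in ≈ 40.4 − j13 Ω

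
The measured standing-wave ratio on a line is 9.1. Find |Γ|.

|Γ| ≈ 0.802

|Γ| = (S − 1)/(S + 1) = (9.1 − 1)/(9.1 + 1) = 8.1/10.1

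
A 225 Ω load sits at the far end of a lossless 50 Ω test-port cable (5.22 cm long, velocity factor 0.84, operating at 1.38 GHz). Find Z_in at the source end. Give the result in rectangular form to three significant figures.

λ = v/f = 0.84·c / 1.38 GHz = 0.183 m
βl = 2π·l/λ = 2π × 0.286 = 103°
tan(βl) = tan(103°) = -4.36
Z_in = Z_0·(Z_L + jZ_0·tanβl)/(Z_0 + jZ_L·tanβl)
     = 50·(225 − j218)/(50 − j982)

Z_in ≈ 11.7 + j10.9 Ω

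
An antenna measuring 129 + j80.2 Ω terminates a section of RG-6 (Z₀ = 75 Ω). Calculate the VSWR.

VSWR ≈ 2.58

Γ = (Z_L − Z_0)/(Z_L + Z_0) = (54 + j80.2)/(204 + j80.2)
|Γ| = 96.7/219 = 0.441
VSWR = (1 + |Γ|)/(1 − |Γ|) = 1.44/0.559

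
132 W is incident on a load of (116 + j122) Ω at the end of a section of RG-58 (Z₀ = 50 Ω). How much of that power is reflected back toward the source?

|Γ| = |(66 + j122)/(166 + j122)| = 0.673
|Γ|² = 0.453
P_refl = |Γ|²·P_inc = 59.8 W, P_del = (1 − |Γ|²)·P_inc = 72.2 W

P_reflected ≈ 59.8 W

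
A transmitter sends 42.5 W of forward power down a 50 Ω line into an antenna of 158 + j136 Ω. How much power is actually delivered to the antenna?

|Γ| = |(108 + j136)/(208 + j136)| = 0.699
|Γ|² = 0.488
P_refl = |Γ|²·P_inc = 20.8 W, P_del = (1 − |Γ|²)·P_inc = 21.7 W

P_delivered ≈ 21.7 W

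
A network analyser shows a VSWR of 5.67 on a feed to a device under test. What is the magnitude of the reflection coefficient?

|Γ| ≈ 0.7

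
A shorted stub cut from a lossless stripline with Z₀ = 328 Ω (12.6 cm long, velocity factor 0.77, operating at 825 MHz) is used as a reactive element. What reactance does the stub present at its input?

X_in ≈ -107 Ω (capacitive)

λ = v/f = 0.77·c / 825 MHz = 0.28 m
βl = 2π·l/λ = 2π × 0.45 = 162°
tan(βl) = -0.325
For a shorted stub, Z_in = jZ_0·tan(βl)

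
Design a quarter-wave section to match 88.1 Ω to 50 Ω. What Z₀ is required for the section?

Z_qwt ≈ 66.4 Ω

Z_qwt = √(Z_0·R_L) = √(50 × 88.1) = √4405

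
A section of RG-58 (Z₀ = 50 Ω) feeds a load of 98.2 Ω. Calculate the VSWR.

VSWR ≈ 1.96

Γ = (98.2 − 50)/(98.2 + 50) = 0.325
VSWR = (1 + 0.325)/(1 − 0.325)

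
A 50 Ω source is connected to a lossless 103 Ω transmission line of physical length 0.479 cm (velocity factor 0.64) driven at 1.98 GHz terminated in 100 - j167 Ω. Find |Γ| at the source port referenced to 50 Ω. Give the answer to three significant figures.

|Γ| ≈ 0.714

λ = v/f = 0.64·c / 1.98 GHz = 0.097 m
βl = 2π·l/λ = 2π × 0.0494 = 17.8°
tan(βl) = 0.321
Z_in = Z_0·(Z_L + jZ_0·tanβl)/(Z_0 + jZ_L·tanβl) = 45.8 − j97.5 Ω
Γ_s = (Z_in − Z_s)/(Z_in + Z_s) = (-4.19 − j97.5)/(95.8 − j97.5), |Γ_s| = 0.714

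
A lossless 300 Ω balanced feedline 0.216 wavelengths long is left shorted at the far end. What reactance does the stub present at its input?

βl = 2π × 0.216 = 77.8°
tan(βl) = 4.61
For a shorted stub, Z_in = jZ_0·tan(βl)

X_in ≈ 1380 Ω (inductive)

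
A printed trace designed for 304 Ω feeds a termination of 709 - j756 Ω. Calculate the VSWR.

VSWR ≈ 5.22

Γ = (Z_L − Z_0)/(Z_L + Z_0) = (405 − j756)/(1013 − j756)
|Γ| = 858/1260 = 0.679
VSWR = (1 + |Γ|)/(1 − |Γ|) = 1.68/0.321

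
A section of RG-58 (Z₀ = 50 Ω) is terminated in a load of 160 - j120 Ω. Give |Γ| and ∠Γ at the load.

Γ = (Z_L − Z_0)/(Z_L + Z_0) = (110 − j120)/(210 − j120)
|Γ| = 163/242 = 0.673

Γ ≈ 0.673 ∠ -17.7°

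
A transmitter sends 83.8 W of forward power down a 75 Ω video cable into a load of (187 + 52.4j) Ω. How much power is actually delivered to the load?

P_delivered ≈ 65.9 W

|Γ| = |(112 + j52.4)/(262 + j52.4)| = 0.463
|Γ|² = 0.214
P_refl = |Γ|²·P_inc = 17.9 W, P_del = (1 − |Γ|²)·P_inc = 65.9 W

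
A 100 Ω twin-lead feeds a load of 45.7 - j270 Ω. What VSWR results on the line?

Γ = (Z_L − Z_0)/(Z_L + Z_0) = (-54.3 − j270)/(145.7 − j270)
|Γ| = 275/307 = 0.898
VSWR = (1 + |Γ|)/(1 − |Γ|) = 1.9/0.102

VSWR ≈ 18.5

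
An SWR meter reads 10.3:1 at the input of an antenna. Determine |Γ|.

|Γ| = (S − 1)/(S + 1) = (10.3 − 1)/(10.3 + 1) = 9.3/11.3

|Γ| ≈ 0.823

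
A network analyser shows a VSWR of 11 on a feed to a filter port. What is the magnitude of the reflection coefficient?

|Γ| ≈ 0.833

|Γ| = (S − 1)/(S + 1) = (11 − 1)/(11 + 1) = 10/12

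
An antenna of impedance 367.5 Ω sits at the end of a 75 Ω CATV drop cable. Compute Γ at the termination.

Γ = 0.661

Γ = (Z_L − Z_0)/(Z_L + Z_0) = (367.5 − 75)/(367.5 + 75) = 292.5/442.5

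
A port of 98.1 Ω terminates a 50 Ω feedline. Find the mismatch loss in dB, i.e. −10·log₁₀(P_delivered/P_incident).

Γ = (98.1 − 50)/(98.1 + 50) = 0.325
|Γ|² = 0.105, so P_del/P_inc = 1 − |Γ|² = 0.895
ML = −10·log₁₀(1 − |Γ|²)

mismatch loss ≈ 0.484 dB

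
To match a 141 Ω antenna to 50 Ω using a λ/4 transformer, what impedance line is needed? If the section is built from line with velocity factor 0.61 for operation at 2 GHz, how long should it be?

Z_qwt ≈ 84 Ω; length ≈ 2.29 cm

Z_qwt = √(Z_0·R_L) = √(50 × 141) = √7050
λ = 0.61·c/f = 0.0915 m, so l = λ/4 = 0.0229 m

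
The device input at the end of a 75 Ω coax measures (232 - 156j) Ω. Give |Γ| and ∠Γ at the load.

Γ ≈ 0.643 ∠ -17.9°

Γ = (Z_L − Z_0)/(Z_L + Z_0) = (157 − j156)/(307 − j156)
|Γ| = 221/344 = 0.643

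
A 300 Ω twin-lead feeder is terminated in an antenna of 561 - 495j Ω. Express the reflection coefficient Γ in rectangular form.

Γ = (Z_L − Z_0)/(Z_L + Z_0) = (261 − j495)/(861 − j495)

Γ ≈ 0.476 − j0.301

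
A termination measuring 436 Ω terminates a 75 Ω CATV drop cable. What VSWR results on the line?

VSWR ≈ 5.81

Γ = (436 − 75)/(436 + 75) = 0.706
VSWR = (1 + 0.706)/(1 − 0.706)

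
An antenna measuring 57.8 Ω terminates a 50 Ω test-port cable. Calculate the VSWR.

VSWR ≈ 1.16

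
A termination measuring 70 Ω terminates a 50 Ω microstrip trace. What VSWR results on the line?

VSWR ≈ 1.4

Γ = (70 − 50)/(70 + 50) = 0.167
VSWR = (1 + 0.167)/(1 − 0.167)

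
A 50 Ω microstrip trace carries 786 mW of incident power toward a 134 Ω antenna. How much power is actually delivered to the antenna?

Γ = (134 − 50)/(134 + 50) = 0.457
|Γ|² = 0.208
P_refl = |Γ|²·P_inc = 164 mW, P_del = (1 − |Γ|²)·P_inc = 622 mW

P_delivered ≈ 622 mW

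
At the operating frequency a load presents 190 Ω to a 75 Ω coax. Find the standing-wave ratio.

VSWR ≈ 2.53

Γ = (190 − 75)/(190 + 75) = 0.434
VSWR = (1 + 0.434)/(1 − 0.434)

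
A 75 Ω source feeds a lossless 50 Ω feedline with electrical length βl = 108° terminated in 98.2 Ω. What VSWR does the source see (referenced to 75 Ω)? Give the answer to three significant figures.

VSWR ≈ 2.81

tan(βl) = -3.08
Z_in = Z_0·(Z_L + jZ_0·tanβl)/(Z_0 + jZ_L·tanβl) = 27.4 + j11.7 Ω
Γ_s = (Z_in − Z_s)/(Z_in + Z_s) = (-47.6 + j11.7)/(102 + j11.7), |Γ_s| = 0.476
VSWR = (1 + |Γ_s|)/(1 − |Γ_s|)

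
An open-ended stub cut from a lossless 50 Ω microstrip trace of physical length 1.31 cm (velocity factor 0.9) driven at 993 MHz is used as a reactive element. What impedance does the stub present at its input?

λ = v/f = 0.9·c / 993 MHz = 0.272 m
βl = 2π·l/λ = 2π × 0.0482 = 17.3°
tan(βl) = 0.312
For an open-ended stub, Z_in = −jZ_0·cot(βl) = −jZ_0/tan(βl)

Z_in ≈ −j160 Ω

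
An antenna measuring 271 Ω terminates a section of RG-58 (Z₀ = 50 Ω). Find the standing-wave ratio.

Γ = (271 − 50)/(271 + 50) = 0.688
VSWR = (1 + 0.688)/(1 − 0.688)

VSWR ≈ 5.42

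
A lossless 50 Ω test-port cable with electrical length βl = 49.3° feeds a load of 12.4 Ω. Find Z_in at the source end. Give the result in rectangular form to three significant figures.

tan(βl) = tan(49.3°) = 1.16
Z_in = Z_0·(Z_L + jZ_0·tanβl)/(Z_0 + jZ_L·tanβl)
     = 50·(12.4 + j58.1)/(50 + j14.4)

Z_in ≈ 26.9 + j50.4 Ω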